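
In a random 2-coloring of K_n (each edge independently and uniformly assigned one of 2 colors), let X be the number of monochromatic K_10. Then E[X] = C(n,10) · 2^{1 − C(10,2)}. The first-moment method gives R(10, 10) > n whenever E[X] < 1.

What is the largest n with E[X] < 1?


We need C(n, 10) · 2^{1 − 45} < 1, i.e. C(n, 10) < 2^{45 − 1} = 17592186044416.
Check values of n near the boundary:
  n = 95: C(95, 10) = 10104934117421; 10104934117421 < 17592186044416? YES
  n = 96: C(96, 10) = 11279926456656; 11279926456656 < 17592186044416? YES
  n = 97: C(97, 10) = 12576469727536; 12576469727536 < 17592186044416? YES
  n = 98: C(98, 10) = 14005614014756; 14005614014756 < 17592186044416? YES
  n = 99: C(99, 10) = 15579278510796; 15579278510796 < 17592186044416? YES
  n = 100: C(100, 10) = 17310309456440; 17310309456440 < 17592186044416? YES
  n = 101: C(101, 10) = 19212541264840; 19212541264840 < 17592186044416? NO
  n = 102: C(102, 10) = 21300860967540; 21300860967540 < 17592186044416? NO
  n = 103: C(103, 10) = 23591276125340; 23591276125340 < 17592186044416? NO
The largest n with C(n, 10) < 17592186044416 is n = 100 (where E[X] = 2163788682055/2199023255552 ≈ 0.983977). Hence R(10, 10) > 100, i.e. R(10, 10) ≥ 101.

Largest n = 100; hence R(10, 10) > 100.


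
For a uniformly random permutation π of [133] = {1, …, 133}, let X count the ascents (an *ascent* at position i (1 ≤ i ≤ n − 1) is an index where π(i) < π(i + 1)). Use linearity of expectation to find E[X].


Write X = Σ X_I over i = 1, …, 132, with X_I the indicator of one ascent.
There are 132 indicators.
For each fixed i, the pair (π(i), π(i+1)) is a uniformly random ordered pair of distinct values from {1, …, 133}; by symmetry P[π(i) < π(i+1)] = 1/2.
By linearity: E[X] = 132 · (1/2) = (133 − 1) · (1/2) = 66 ≈ 66.00000.

E[X] = 66 = 66.00000.


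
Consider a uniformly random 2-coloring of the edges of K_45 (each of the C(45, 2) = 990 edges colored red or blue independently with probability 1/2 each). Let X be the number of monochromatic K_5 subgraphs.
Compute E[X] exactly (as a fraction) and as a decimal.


Let X = Σ_S X_S over the C(45, 5) = 1221759 subsets S of size 5, where X_S = 1 if the K_5 on S is monochromatic.
For a fixed S, the K_5 on S has C(5, 2) = 10 edges. P[all 10 edges red] = (1/2)^10, and likewise for blue, so P[monochromatic] = 2·(1/2)^10 = 2^{1 − 10} = 1/512.
By linearity: E[X] = C(45, 5) · 2^{1 − 10} = 1221759 · 1/512 = 1221759/512.
Numerically: E[X] ≈ 2386.248047.

E[X] = C(45,5)·2^(1−C(5,2)) = 1221759/512 ≈ 2386.248047.


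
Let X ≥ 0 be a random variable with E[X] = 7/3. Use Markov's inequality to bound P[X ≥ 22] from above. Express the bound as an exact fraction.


μ = E[X] = 7/3, a = 22.
Markov: P[X ≥ 22] ≤ μ/a = (7/3)/22 = 7/66.
Numerically: ≈ 0.106.
(Since a = 22 > μ = 2.333, the bound 7/66 is < 1 and informative.)

P[X ≥ 22] ≤ 7/66 ≈ 0.106.


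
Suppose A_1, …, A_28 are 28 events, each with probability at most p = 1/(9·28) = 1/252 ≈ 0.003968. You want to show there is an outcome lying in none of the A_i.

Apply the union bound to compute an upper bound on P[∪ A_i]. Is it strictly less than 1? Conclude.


Union bound: P[∪_{i=1}^{28} A_i] ≤ Σ_i P[A_i] ≤ 28·p = 28·(1/252) = 1/9.
Numerically: 1/9 ≈ 0.111111.
Is 1/9 < 1? YES.
Since P[∪ A_i] ≤ 1/9 < 1, the complement has P[∩ A_i^c] ≥ 1 − 1/9 = 8/9 > 0, so some outcome avoids every A_i.

28·p = 1/9 ≈ 0.111111; existence CERTIFIED by the union bound.


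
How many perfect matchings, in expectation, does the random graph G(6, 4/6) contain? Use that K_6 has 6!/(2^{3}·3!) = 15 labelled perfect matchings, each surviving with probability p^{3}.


K_6 has 6!/(2^{3}·3!) = 15 labelled perfect matchings.
For each such perfect matching H, let X_H = 1 if all 3 edges of H are present in G. Then P[X_H = 1] = p^{3} = (2/3)^{3} = 8/27.
By linearity: E[X] = Σ_H E[X_H] = 15 · p^{3} = 15 · 8/27 = 40/9.
Numerically: E[X] ≈ 4.444.

E[X] = 15 · (2/3)^{3} = 40/9 ≈ 4.444.


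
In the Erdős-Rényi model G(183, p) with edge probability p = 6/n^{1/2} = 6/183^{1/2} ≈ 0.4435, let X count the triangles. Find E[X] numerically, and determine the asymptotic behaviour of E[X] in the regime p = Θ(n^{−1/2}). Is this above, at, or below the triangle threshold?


Number of potential triangles: C(183, 3) = 1004731.
Each occurs with probability p³ ≈ (0.4435)³ ≈ 8.725235e-02.
By linearity: E[X] = C(183, 3)·p³ ≈ 1004731 · 8.725235e-02 ≈ 87665.1376.
Since α = 1/2 < 1, p = c/n^{1/2} ≫ 1/n is above the triangle threshold p ~ 1/n. Asymptotically E[X] ~ (c³/6)·n^{3(1−α)} = (6³/6)·n^{1.5} → ∞; triangles are abundant w.h.p.

E[X] ≈ 87665.1376; in regime p = Θ(1/n^{1/2}) E[X] diverges (above the triangle threshold p ~ 1/n).


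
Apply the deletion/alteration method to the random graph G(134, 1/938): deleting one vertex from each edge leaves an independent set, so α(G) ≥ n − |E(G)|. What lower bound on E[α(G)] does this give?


E[|E(G)|] = C(134, 2)·p = 8911 · (1/938) = 19/2.
E[α(G)] ≥ n − E[|E(G)|] = 134 − 19/2 = 249/2.
Numerically: ≈ 124.5000.
(This is only a lower bound; the true E[α(G)] may be larger.)

E[α(G)] ≥ 249/2 ≈ 124.5000.


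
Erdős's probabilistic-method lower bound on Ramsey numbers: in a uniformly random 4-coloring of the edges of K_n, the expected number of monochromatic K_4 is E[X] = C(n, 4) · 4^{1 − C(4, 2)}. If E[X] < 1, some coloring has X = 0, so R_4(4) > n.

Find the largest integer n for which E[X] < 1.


We need C(n, 4) · 4^{1 − 6} < 1, i.e. C(n, 4) < 4^{6 − 1} = 1024.
Check values of n near the boundary:
  n = 8: C(8, 4) = 70; 70 < 1024? YES
  n = 9: C(9, 4) = 126; 126 < 1024? YES
  n = 10: C(10, 4) = 210; 210 < 1024? YES
  n = 11: C(11, 4) = 330; 330 < 1024? YES
  n = 12: C(12, 4) = 495; 495 < 1024? YES
  n = 13: C(13, 4) = 715; 715 < 1024? YES
  n = 14: C(14, 4) = 1001; 1001 < 1024? YES
  n = 15: C(15, 4) = 1365; 1365 < 1024? NO
  n = 16: C(16, 4) = 1820; 1820 < 1024? NO
  n = 17: C(17, 4) = 2380; 2380 < 1024? NO
The largest n with C(n, 4) < 1024 is n = 14 (where E[X] = 1001/1024 ≈ 0.97754). Hence R_4(4) > 14, i.e. R_4(4) ≥ 15.

Largest n = 14; hence R_4(4) > 14.


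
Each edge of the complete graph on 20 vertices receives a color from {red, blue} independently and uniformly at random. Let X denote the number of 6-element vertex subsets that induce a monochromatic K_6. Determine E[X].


Let X = Σ_S X_S over the C(20, 6) = 38760 subsets S of size 6, where X_S = 1 if the K_6 on S is monochromatic.
For a fixed S, the K_6 on S has C(6, 2) = 15 edges. P[all 15 edges red] = (1/2)^15, and likewise for blue, so P[monochromatic] = 2·(1/2)^15 = 2^{1 − 15} = 1/16384.
Summing: E[X] = C(20, 6) · 2^{1 − 15} = 38760 · 1/16384 = 4845/2048.
Numerically: E[X] ≈ 2.366.

E[X] = C(20,6)·2^(1−C(6,2)) = 4845/2048 ≈ 2.366.


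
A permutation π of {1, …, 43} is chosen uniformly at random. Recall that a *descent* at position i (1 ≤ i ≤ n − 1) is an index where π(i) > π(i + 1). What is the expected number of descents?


Write X = Σ X_I over i = 1, …, 42, with X_I the indicator of one descent.
There are 42 indicators.
For each fixed i, the pair (π(i), π(i+1)) is a uniformly random ordered pair of distinct values from {1, …, 43}; by symmetry P[π(i) > π(i+1)] = 1/2.
By linearity: E[X] = 42 · (1/2) = (43 − 1) · (1/2) = 21 ≈ 21.000000.

E[X] = 21 = 21.000000.


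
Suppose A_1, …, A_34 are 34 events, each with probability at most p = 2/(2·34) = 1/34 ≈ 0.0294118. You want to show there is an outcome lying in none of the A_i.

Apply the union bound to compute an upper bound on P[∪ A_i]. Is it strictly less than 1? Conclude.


Union bound: P[∪_{i=1}^{34} A_i] ≤ Σ_i P[A_i] ≤ 34·p = 34·(1/34) = 1.
Numerically: 1 ≈ 1.0000000.
Is 1 < 1? NO.
Since the bound 1 is ≥ 1, the union bound is uninformative here; it does NOT by itself certify existence.

34·p = 1 ≈ 1.0000000; existence NOT certified by the union bound.


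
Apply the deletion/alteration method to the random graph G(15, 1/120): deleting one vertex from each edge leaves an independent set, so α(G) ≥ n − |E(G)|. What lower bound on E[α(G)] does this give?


E[|E(G)|] = C(15, 2)·p = 105 · (1/120) = 7/8.
E[α(G)] ≥ n − E[|E(G)|] = 15 − 7/8 = 113/8.
Numerically: ≈ 14.1250.
(This is only a lower bound; the true E[α(G)] may be larger.)

E[α(G)] ≥ 113/8 ≈ 14.1250.


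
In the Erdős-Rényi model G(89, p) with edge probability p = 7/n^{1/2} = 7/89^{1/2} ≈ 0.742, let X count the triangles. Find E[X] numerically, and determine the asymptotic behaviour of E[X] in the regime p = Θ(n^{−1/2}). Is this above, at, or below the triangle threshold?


Number of potential triangles: C(89, 3) = 113564.
Each occurs with probability p³ ≈ (0.742)³ ≈ 4.0851604e-01.
By linearity: E[X] = C(89, 3)·p³ ≈ 113564 · 4.0851604e-01 ≈ 46392.71521.
Since α = 1/2 < 1, p = c/n^{1/2} ≫ 1/n is above the triangle threshold p ~ 1/n. Asymptotically E[X] ~ (c³/6)·n^{3(1−α)} = (7³/6)·n^{1.5} → ∞; triangles are abundant w.h.p.

E[X] ≈ 46392.71521; in regime p = Θ(1/n^{1/2}) E[X] diverges (above the triangle threshold p ~ 1/n).


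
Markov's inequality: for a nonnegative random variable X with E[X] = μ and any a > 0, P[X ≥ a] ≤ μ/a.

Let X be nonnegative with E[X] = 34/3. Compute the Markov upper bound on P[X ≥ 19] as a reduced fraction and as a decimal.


μ = E[X] = 34/3, a = 19.
Markov: P[X ≥ 19] ≤ μ/a = (34/3)/19 = 34/57.
Numerically: ≈ 0.596491.
(Since a = 19 > μ = 11.333333, the bound 34/57 is < 1 and informative.)

P[X ≥ 19] ≤ 34/57 ≈ 0.596491.


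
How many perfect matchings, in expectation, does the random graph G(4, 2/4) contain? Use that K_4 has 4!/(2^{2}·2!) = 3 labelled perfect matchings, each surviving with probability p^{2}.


K_4 has 4!/(2^{2}·2!) = 3 labelled perfect matchings.
For each such perfect matching H, let X_H = 1 if all 2 edges of H are present in G. Then P[X_H = 1] = p^{2} = (1/2)^{2} = 1/4.
By linearity: E[X] = Σ_H E[X_H] = 3 · p^{2} = 3 · 1/4 = 3/4.
Numerically: E[X] ≈ 0.75.

E[X] = 3 · (1/2)^{2} = 3/4 ≈ 0.75.


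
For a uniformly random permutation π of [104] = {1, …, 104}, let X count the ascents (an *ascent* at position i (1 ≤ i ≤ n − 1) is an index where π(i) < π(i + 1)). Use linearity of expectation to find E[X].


Write X = Σ X_I over i = 1, …, 103, with X_I the indicator of one ascent.
There are 103 indicators.
For each fixed i, the pair (π(i), π(i+1)) is a uniformly random ordered pair of distinct values from {1, …, 104}; by symmetry P[π(i) < π(i+1)] = 1/2.
By linearity: E[X] = 103 · (1/2) = (104 − 1) · (1/2) = 103/2 ≈ 51.500.

E[X] = 103/2 = 51.500.


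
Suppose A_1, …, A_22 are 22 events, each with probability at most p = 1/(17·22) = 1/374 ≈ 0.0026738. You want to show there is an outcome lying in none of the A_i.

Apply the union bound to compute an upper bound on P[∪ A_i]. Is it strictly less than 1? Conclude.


Union bound: P[∪_{i=1}^{22} A_i] ≤ Σ_i P[A_i] ≤ 22·p = 22·(1/374) = 1/17.
Numerically: 1/17 ≈ 0.0588235.
Is 1/17 < 1? YES.
Since P[∪ A_i] ≤ 1/17 < 1, the complement has P[∩ A_i^c] ≥ 1 − 1/17 = 16/17 > 0, so some outcome avoids every A_i.

22·p = 1/17 ≈ 0.0588235; existence CERTIFIED by the union bound.


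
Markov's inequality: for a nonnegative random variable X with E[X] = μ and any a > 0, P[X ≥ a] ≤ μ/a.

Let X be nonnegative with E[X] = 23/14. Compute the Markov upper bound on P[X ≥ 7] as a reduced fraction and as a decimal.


μ = E[X] = 23/14, a = 7.
Markov: P[X ≥ 7] ≤ μ/a = (23/14)/7 = 23/98.
Numerically: ≈ 0.23469.
(Since a = 7 > μ = 1.64286, the bound 23/98 is < 1 and informative.)

P[X ≥ 7] ≤ 23/98 ≈ 0.23469.


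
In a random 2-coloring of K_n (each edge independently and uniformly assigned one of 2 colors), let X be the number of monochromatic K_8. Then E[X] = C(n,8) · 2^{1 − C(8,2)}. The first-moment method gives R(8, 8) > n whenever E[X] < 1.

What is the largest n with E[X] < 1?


We need C(n, 8) · 2^{1 − 28} < 1, i.e. C(n, 8) < 2^{28 − 1} = 134217728.
Check values of n near the boundary:
  n = 40: C(40, 8) = 76904685; 76904685 < 134217728? YES
  n = 41: C(41, 8) = 95548245; 95548245 < 134217728? YES
  n = 42: C(42, 8) = 118030185; 118030185 < 134217728? YES
  n = 43: C(43, 8) = 145008513; 145008513 < 134217728? NO
  n = 44: C(44, 8) = 177232627; 177232627 < 134217728? NO
The largest n with C(n, 8) < 134217728 is n = 42 (where E[X] = 118030185/134217728 ≈ 0.87939). Hence R(8, 8) > 42, i.e. R(8, 8) ≥ 43.

Largest n = 42; hence R(8, 8) > 42.


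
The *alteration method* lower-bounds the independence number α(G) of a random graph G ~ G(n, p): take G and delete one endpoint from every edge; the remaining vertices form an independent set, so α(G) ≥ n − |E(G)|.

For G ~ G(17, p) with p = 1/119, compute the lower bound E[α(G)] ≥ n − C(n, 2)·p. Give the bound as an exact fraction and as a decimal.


E[|E(G)|] = C(17, 2)·p = 136 · (1/119) = 8/7.
E[α(G)] ≥ n − E[|E(G)|] = 17 − 8/7 = 111/7.
Numerically: ≈ 15.857143.
(This is only a lower bound; the true E[α(G)] may be larger.)

E[α(G)] ≥ 111/7 ≈ 15.857143.


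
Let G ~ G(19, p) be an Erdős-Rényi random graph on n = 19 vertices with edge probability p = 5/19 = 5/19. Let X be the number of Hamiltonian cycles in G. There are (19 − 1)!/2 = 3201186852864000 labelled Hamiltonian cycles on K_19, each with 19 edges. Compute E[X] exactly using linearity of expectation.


K_19 has (19 − 1)!/2 = 3201186852864000 labelled Hamiltonian cycles.
For each such Hamiltonian cycle H, let X_H = 1 if all 19 edges of H are present in G. Then P[X_H = 1] = p^{19} = (5/19)^{19} = 19073486328125/1978419655660313589123979.
Summing the indicators: E[X] = Σ_H E[X_H] = 3201186852864000 · p^{19} = 3201186852864000 · 19073486328125/1978419655660313589123979 = 61057793671875000000000000000/1978419655660313589123979.
Numerically: E[X] ≈ 30861.9.

E[X] = 3201186852864000 · (5/19)^{19} = 61057793671875000000000000000/1978419655660313589123979 ≈ 30861.9.


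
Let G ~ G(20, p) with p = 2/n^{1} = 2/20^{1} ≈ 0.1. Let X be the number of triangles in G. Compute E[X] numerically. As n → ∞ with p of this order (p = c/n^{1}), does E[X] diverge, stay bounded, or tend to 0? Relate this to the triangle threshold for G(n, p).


Number of potential triangles: C(20, 3) = 1140.
Each occurs with probability p³ ≈ (0.1)³ ≈ 1.00000000e-03.
By linearity: E[X] = C(20, 3)·p³ ≈ 1140 · 1.00000000e-03 ≈ 1.140000.
Here α = 1, so p = 2/n is exactly at the triangle threshold p ~ 1/n. Asymptotically E[X] → c³/6 = 2³/6 = 4/3 ≈ 1.333333, a bounded constant. In this regime the triangle count is asymptotically Poisson(c³/6).

E[X] ≈ 1.140000; in regime p = Θ(1/n^{1}) E[X] stays bounded (at the triangle threshold p ~ 1/n).


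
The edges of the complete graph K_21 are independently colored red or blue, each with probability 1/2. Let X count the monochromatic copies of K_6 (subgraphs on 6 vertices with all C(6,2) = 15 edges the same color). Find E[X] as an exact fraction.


Let X = Σ_S X_S over the C(21, 6) = 54264 subsets S of size 6, where X_S = 1 if the K_6 on S is monochromatic.
For a fixed S, the K_6 on S has C(6, 2) = 15 edges. P[all 15 edges red] = (1/2)^15, and likewise for blue, so P[monochromatic] = 2·(1/2)^15 = 2^{1 − 15} = 1/16384.
Summing: E[X] = C(21, 6) · 2^{1 − 15} = 54264 · 1/16384 = 6783/2048.
Numerically: E[X] ≈ 3.312.

E[X] = C(21,6)·2^(1−C(6,2)) = 6783/2048 ≈ 3.312.


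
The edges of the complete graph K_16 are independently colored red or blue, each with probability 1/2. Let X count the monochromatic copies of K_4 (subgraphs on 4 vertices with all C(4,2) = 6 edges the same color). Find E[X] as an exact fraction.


Let X = Σ_S X_S over the C(16, 4) = 1820 subsets S of size 4, where X_S = 1 if the K_4 on S is monochromatic.
For a fixed S, the K_4 on S has C(4, 2) = 6 edges. P[all 6 edges red] = (1/2)^6, and likewise for blue, so P[monochromatic] = 2·(1/2)^6 = 2^{1 − 6} = 1/32.
By linearity of expectation: E[X] = C(16, 4) · 2^{1 − 6} = 1820 · 1/32 = 455/8.
Numerically: E[X] ≈ 56.87500.

E[X] = C(16,4)·2^(1−C(4,2)) = 455/8 ≈ 56.87500.


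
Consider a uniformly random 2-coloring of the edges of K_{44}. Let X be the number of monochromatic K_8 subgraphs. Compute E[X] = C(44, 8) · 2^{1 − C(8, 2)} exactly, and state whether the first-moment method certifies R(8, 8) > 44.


E[X] = C(44, 8) · 2^{1 − 28} = 177232627 · 2^{−27} = 177232627/134217728.
As a reduced fraction: E[X] = 177232627/134217728 ≈ 1.3204860.
Is E[X] < 1? NO.
Since E[X] ≥ 1, the first-moment bound is inconclusive at n = 44; it does NOT by itself certify R(8, 8) > 44.

E[X] = 177232627/134217728 ≈ 1.3204860; E[X] ≥ 1; first-moment method inconclusive here.


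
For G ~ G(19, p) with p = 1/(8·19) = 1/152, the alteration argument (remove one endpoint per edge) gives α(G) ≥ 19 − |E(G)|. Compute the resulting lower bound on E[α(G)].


E[|E(G)|] = C(19, 2)·p = 171 · (1/152) = 9/8.
E[α(G)] ≥ n − E[|E(G)|] = 19 − 9/8 = 143/8.
Numerically: ≈ 17.87500.
(This is only a lower bound; the true E[α(G)] may be larger.)

E[α(G)] ≥ 143/8 ≈ 17.87500.


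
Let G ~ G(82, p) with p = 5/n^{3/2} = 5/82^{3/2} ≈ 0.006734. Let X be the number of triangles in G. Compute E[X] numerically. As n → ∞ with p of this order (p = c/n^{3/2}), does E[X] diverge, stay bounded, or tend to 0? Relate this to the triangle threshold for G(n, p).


Number of potential triangles: C(82, 3) = 88560.
Each occurs with probability p³ ≈ (0.006734)³ ≈ 3.053147e-07.
By linearity: E[X] = C(82, 3)·p³ ≈ 88560 · 3.053147e-07 ≈ 0.0270.
Since α = 3/2 > 1, p = c/n^{3/2} = o(1/n) is below the triangle threshold p ~ 1/n. Asymptotically E[X] ~ (c³/6)·n^{3(1−α)} = (5³/6)·n^{-1.5} → 0, so by Markov's inequality G has no triangles w.h.p.

E[X] ≈ 0.0270; in regime p = Θ(1/n^{3/2}) E[X] tends to 0 (below the triangle threshold p ~ 1/n).


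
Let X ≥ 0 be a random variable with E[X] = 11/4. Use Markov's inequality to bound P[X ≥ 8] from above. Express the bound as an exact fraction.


μ = E[X] = 11/4, a = 8.
Markov: P[X ≥ 8] ≤ μ/a = (11/4)/8 = 11/32.
Numerically: ≈ 0.3438.
(Since a = 8 > μ = 2.7500, the bound 11/32 is < 1 and informative.)

P[X ≥ 8] ≤ 11/32 ≈ 0.3438.


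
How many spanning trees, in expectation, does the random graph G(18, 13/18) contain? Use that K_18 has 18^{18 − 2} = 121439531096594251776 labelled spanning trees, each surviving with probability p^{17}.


K_18 has 18^{18 − 2} = 121439531096594251776 labelled spanning trees.
For each such spanning tree H, let X_H = 1 if all 17 edges of H are present in G. Then P[X_H = 1] = p^{17} = (13/18)^{17} = 8650415919381337933/2185911559738696531968.
By linearity of expectation: E[X] = Σ_H E[X_H] = 121439531096594251776 · p^{17} = 121439531096594251776 · 8650415919381337933/2185911559738696531968 = 8650415919381337933/18.
Numerically: E[X] ≈ 4.81e+17.

E[X] = 121439531096594251776 · (13/18)^{17} = 8650415919381337933/18 ≈ 4.81e+17.


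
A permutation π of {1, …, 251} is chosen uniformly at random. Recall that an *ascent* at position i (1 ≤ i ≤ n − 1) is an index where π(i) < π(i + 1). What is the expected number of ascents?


Write X = Σ X_I over i = 1, …, 250, with X_I the indicator of one ascent.
There are 250 indicators.
For each fixed i, the pair (π(i), π(i+1)) is a uniformly random ordered pair of distinct values from {1, …, 251}; by symmetry P[π(i) < π(i+1)] = 1/2.
By linearity: E[X] = 250 · (1/2) = (251 − 1) · (1/2) = 125 ≈ 125.000.

E[X] = 125 = 125.000.


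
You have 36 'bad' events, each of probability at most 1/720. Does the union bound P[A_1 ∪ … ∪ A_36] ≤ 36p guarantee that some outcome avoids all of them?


Union bound: P[∪_{i=1}^{36} A_i] ≤ Σ_i P[A_i] ≤ 36·p = 36·(1/720) = 1/20.
Numerically: 1/20 ≈ 0.050.
Is 1/20 < 1? YES.
Since P[∪ A_i] ≤ 1/20 < 1, the complement has P[∩ A_i^c] ≥ 1 − 1/20 = 19/20 > 0, so some outcome avoids every A_i.

36·p = 1/20 ≈ 0.050; existence CERTIFIED by the union bound.


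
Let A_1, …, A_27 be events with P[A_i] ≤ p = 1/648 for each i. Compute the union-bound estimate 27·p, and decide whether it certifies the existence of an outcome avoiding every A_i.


Union bound: P[∪_{i=1}^{27} A_i] ≤ Σ_i P[A_i] ≤ 27·p = 27·(1/648) = 1/24.
Numerically: 1/24 ≈ 0.0417.
Is 1/24 < 1? YES.
Since P[∪ A_i] ≤ 1/24 < 1, the complement has P[∩ A_i^c] ≥ 1 − 1/24 = 23/24 > 0, so some outcome avoids every A_i.

27·p = 1/24 ≈ 0.0417; existence CERTIFIED by the union bound.


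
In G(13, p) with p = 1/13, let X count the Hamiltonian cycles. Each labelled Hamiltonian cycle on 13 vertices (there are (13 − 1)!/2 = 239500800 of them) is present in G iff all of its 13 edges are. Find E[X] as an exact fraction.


K_13 has (13 − 1)!/2 = 239500800 labelled Hamiltonian cycles.
For each such Hamiltonian cycle H, let X_H = 1 if all 13 edges of H are present in G. Then P[X_H = 1] = p^{13} = (1/13)^{13} = 1/302875106592253.
By linearity: E[X] = Σ_H E[X_H] = 239500800 · p^{13} = 239500800 · 1/302875106592253 = 239500800/302875106592253.
Numerically: E[X] ≈ 7.91e-07.

E[X] = 239500800 · (1/13)^{13} = 239500800/302875106592253 ≈ 7.91e-07.


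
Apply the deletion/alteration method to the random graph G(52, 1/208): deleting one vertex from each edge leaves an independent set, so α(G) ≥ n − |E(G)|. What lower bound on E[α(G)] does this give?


E[|E(G)|] = C(52, 2)·p = 1326 · (1/208) = 51/8.
E[α(G)] ≥ n − E[|E(G)|] = 52 − 51/8 = 365/8.
Numerically: ≈ 45.6250.
(This is only a lower bound; the true E[α(G)] may be larger.)

E[α(G)] ≥ 365/8 ≈ 45.6250.


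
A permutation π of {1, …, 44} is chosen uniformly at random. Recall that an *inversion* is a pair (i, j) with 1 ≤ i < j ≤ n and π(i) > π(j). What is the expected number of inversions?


Write X = Σ X_I over the C(44, 2) = 946 pairs i < j, with X_I the indicator of one inversion.
There are 946 indicators.
For each fixed pair i < j, the values π(i) and π(j) are two distinct elements of {1, …, 44} in uniformly random order; by symmetry P[π(i) > π(j)] = 1/2.
By linearity: E[X] = 946 · (1/2) = C(44, 2) · (1/2) = 946/2 = 473 ≈ 473.0000.

E[X] = 473 = 473.0000.


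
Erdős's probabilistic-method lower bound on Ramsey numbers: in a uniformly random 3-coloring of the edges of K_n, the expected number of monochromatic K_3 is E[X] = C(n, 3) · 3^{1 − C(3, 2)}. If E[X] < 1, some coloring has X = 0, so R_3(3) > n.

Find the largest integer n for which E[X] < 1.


We need C(n, 3) · 3^{1 − 3} < 1, i.e. C(n, 3) < 3^{3 − 1} = 9.
Check values of n near the boundary:
  n = 3: C(3, 3) = 1; 1 < 9? YES
  n = 4: C(4, 3) = 4; 4 < 9? YES
  n = 5: C(5, 3) = 10; 10 < 9? NO
  n = 6: C(6, 3) = 20; 20 < 9? NO
The largest n with C(n, 3) < 9 is n = 4 (where E[X] = 4/9 ≈ 0.4444). Hence R_3(3) > 4, i.e. R_3(3) ≥ 5.

Largest n = 4; hence R_3(3) > 4.


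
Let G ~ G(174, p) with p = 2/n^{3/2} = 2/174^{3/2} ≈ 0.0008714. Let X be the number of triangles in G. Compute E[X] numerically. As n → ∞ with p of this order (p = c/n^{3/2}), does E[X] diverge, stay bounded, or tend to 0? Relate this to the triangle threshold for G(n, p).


Number of potential triangles: C(174, 3) = 862924.
Each occurs with probability p³ ≈ (0.0008714)³ ≈ 6.616348e-10.
By linearity: E[X] = C(174, 3)·p³ ≈ 862924 · 6.616348e-10 ≈ 0.0006.
Since α = 3/2 > 1, p = c/n^{3/2} = o(1/n) is below the triangle threshold p ~ 1/n. Asymptotically E[X] ~ (c³/6)·n^{3(1−α)} = (2³/6)·n^{-1.5} → 0, so by Markov's inequality G has no triangles w.h.p.

E[X] ≈ 0.0006; in regime p = Θ(1/n^{3/2}) E[X] tends to 0 (below the triangle threshold p ~ 1/n).


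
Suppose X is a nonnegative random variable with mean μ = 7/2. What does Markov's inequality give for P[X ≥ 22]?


μ = E[X] = 7/2, a = 22.
Markov: P[X ≥ 22] ≤ μ/a = (7/2)/22 = 7/44.
Numerically: ≈ 0.159.
(Since a = 22 > μ = 3.500, the bound 7/44 is < 1 and informative.)

P[X ≥ 22] ≤ 7/44 ≈ 0.159.


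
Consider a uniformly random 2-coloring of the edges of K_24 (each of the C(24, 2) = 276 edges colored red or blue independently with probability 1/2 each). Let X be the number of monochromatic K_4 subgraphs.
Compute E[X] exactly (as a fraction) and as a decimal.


Let X = Σ_S X_S over the C(24, 4) = 10626 subsets S of size 4, where X_S = 1 if the K_4 on S is monochromatic.
For a fixed S, the K_4 on S has C(4, 2) = 6 edges. P[all 6 edges red] = (1/2)^6, and likewise for blue, so P[monochromatic] = 2·(1/2)^6 = 2^{1 − 6} = 1/32.
By linearity: E[X] = C(24, 4) · 2^{1 − 6} = 10626 · 1/32 = 5313/16.
Numerically: E[X] ≈ 332.06250.

E[X] = C(24,4)·2^(1−C(4,2)) = 5313/16 ≈ 332.06250.


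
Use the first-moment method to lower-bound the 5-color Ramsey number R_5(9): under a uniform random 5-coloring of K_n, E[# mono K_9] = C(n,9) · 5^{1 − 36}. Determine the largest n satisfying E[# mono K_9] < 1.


We need C(n, 9) · 5^{1 − 36} < 1, i.e. C(n, 9) < 5^{36 − 1} = 2910383045673370361328125.
Check values of n near the boundary:
  n = 2168: C(2168, 9) = 2867804175977929537095120; 2867804175977929537095120 < 2910383045673370361328125? YES
  n = 2169: C(2169, 9) = 2879753360044504243499683; 2879753360044504243499683 < 2910383045673370361328125? YES
  n = 2170: C(2170, 9) = 2891746779868845075610510; 2891746779868845075610510 < 2910383045673370361328125? YES
  n = 2171: C(2171, 9) = 2903784578674959601827205; 2903784578674959601827205 < 2910383045673370361328125? YES
  n = 2172: C(2172, 9) = 2915866900084148060642020; 2915866900084148060642020 < 2910383045673370361328125? NO
  n = 2173: C(2173, 9) = 2927993888115921319674265; 2927993888115921319674265 < 2910383045673370361328125? NO
The largest n with C(n, 9) < 2910383045673370361328125 is n = 2171 (where E[X] = 580756915734991920365441/582076609134674072265625 ≈ 0.9977). Hence R_5(9) > 2171, i.e. R_5(9) ≥ 2172.

Largest n = 2171; hence R_5(9) > 2171.


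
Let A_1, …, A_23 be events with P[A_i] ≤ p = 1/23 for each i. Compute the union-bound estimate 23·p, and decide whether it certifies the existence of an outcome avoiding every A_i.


Union bound: P[∪_{i=1}^{23} A_i] ≤ Σ_i P[A_i] ≤ 23·p = 23·(1/23) = 1.
Numerically: 1 ≈ 1.000000.
Is 1 < 1? NO.
Since the bound 1 is ≥ 1, the union bound is uninformative here; it does NOT by itself certify existence.

23·p = 1 ≈ 1.000000; existence NOT certified by the union bound.


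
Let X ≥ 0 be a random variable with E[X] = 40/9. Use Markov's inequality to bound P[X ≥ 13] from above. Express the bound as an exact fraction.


μ = E[X] = 40/9, a = 13.
Markov: P[X ≥ 13] ≤ μ/a = (40/9)/13 = 40/117.
Numerically: ≈ 0.341880.
(Since a = 13 > μ = 4.444444, the bound 40/117 is < 1 and informative.)

P[X ≥ 13] ≤ 40/117 ≈ 0.341880.


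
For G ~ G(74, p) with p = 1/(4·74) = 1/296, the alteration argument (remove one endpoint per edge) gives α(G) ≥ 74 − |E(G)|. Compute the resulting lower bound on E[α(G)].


E[|E(G)|] = C(74, 2)·p = 2701 · (1/296) = 73/8.
E[α(G)] ≥ n − E[|E(G)|] = 74 − 73/8 = 519/8.
Numerically: ≈ 64.875.
(This is only a lower bound; the true E[α(G)] may be larger.)

E[α(G)] ≥ 519/8 ≈ 64.875.


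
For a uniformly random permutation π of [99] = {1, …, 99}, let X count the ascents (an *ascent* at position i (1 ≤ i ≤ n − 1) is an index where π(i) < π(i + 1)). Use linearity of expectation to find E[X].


Write X = Σ X_I over i = 1, …, 98, with X_I the indicator of one ascent.
There are 98 indicators.
For each fixed i, the pair (π(i), π(i+1)) is a uniformly random ordered pair of distinct values from {1, …, 99}; by symmetry P[π(i) < π(i+1)] = 1/2.
By linearity: E[X] = 98 · (1/2) = (99 − 1) · (1/2) = 49 ≈ 49.000000.

E[X] = 49 = 49.000000.


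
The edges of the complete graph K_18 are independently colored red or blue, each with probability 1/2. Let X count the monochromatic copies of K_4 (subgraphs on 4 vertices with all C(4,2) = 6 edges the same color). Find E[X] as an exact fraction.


Let X = Σ_S X_S over the C(18, 4) = 3060 subsets S of size 4, where X_S = 1 if the K_4 on S is monochromatic.
For a fixed S, the K_4 on S has C(4, 2) = 6 edges. P[all 6 edges red] = (1/2)^6, and likewise for blue, so P[monochromatic] = 2·(1/2)^6 = 2^{1 − 6} = 1/32.
By linearity: E[X] = C(18, 4) · 2^{1 − 6} = 3060 · 1/32 = 765/8.
Numerically: E[X] ≈ 95.625.

E[X] = C(18,4)·2^(1−C(4,2)) = 765/8 ≈ 95.625.


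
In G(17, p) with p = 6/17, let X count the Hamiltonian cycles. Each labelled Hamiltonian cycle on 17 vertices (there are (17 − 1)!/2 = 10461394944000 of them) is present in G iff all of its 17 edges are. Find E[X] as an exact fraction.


K_17 has (17 − 1)!/2 = 10461394944000 labelled Hamiltonian cycles.
For each such Hamiltonian cycle H, let X_H = 1 if all 17 edges of H are present in G. Then P[X_H = 1] = p^{17} = (6/17)^{17} = 16926659444736/827240261886336764177.
Summing the indicators: E[X] = Σ_H E[X_H] = 10461394944000 · p^{17} = 10461394944000 · 16926659444736/827240261886336764177 = 177076469533971037814784000/827240261886336764177.
Numerically: E[X] ≈ 2.141e+05.

E[X] = 10461394944000 · (6/17)^{17} = 177076469533971037814784000/827240261886336764177 ≈ 2.141e+05.


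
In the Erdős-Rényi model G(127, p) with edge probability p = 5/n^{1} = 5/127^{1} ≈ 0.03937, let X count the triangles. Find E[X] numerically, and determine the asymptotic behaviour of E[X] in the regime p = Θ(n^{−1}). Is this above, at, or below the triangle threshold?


Number of potential triangles: C(127, 3) = 333375.
Each occurs with probability p³ ≈ (0.03937)³ ≈ 6.102374e-05.
By linearity: E[X] = C(127, 3)·p³ ≈ 333375 · 6.102374e-05 ≈ 20.3438.
Here α = 1, so p = 5/n is exactly at the triangle threshold p ~ 1/n. Asymptotically E[X] → c³/6 = 5³/6 = 125/6 ≈ 20.8333, a bounded constant. In this regime the triangle count is asymptotically Poisson(c³/6).

E[X] ≈ 20.3438; in regime p = Θ(1/n^{1}) E[X] stays bounded (at the triangle threshold p ~ 1/n).


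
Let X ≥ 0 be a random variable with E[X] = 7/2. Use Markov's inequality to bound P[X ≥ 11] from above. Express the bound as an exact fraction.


μ = E[X] = 7/2, a = 11.
Markov: P[X ≥ 11] ≤ μ/a = (7/2)/11 = 7/22.
Numerically: ≈ 0.318.
(Since a = 11 > μ = 3.500, the bound 7/22 is < 1 and informative.)

P[X ≥ 11] ≤ 7/22 ≈ 0.318.


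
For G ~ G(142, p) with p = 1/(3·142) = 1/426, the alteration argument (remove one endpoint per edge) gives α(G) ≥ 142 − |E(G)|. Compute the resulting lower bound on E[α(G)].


E[|E(G)|] = C(142, 2)·p = 10011 · (1/426) = 47/2.
E[α(G)] ≥ n − E[|E(G)|] = 142 − 47/2 = 237/2.
Numerically: ≈ 118.5000.
(This is only a lower bound; the true E[α(G)] may be larger.)

E[α(G)] ≥ 237/2 ≈ 118.5000.


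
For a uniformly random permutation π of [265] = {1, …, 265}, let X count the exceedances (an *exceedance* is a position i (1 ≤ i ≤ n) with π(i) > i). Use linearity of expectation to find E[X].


Write X = Σ_{i=1}^{265} X_i, where X_i = 1_{π(i) > i}.
For each fixed i, π(i) is uniform over {1, …, 265} (marginal of a uniform permutation), so P[π(i) > i] = (n − i)/n. Summing: Σ_{i=1}^{265} (n − i)/n = (0 + 1 + … + 264)/265 = 265(265 − 1)/(2·265) = (265 − 1)/2.
Hence E[X] = Σ_{i=1}^{265} (265 − i)/265 = 132 ≈ 132.00000.

E[X] = 132 = 132.00000.


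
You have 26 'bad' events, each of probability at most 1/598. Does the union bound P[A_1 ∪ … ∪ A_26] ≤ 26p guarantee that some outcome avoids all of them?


Union bound: P[∪_{i=1}^{26} A_i] ≤ Σ_i P[A_i] ≤ 26·p = 26·(1/598) = 1/23.
Numerically: 1/23 ≈ 0.043478.
Is 1/23 < 1? YES.
Since P[∪ A_i] ≤ 1/23 < 1, the complement has P[∩ A_i^c] ≥ 1 − 1/23 = 22/23 > 0, so some outcome avoids every A_i.

26·p = 1/23 ≈ 0.043478; existence CERTIFIED by the union bound.


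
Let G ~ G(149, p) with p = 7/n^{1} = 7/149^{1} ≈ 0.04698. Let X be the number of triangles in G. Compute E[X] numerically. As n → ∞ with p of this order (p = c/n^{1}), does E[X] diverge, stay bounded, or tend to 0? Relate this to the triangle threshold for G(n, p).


Number of potential triangles: C(149, 3) = 540274.
Each occurs with probability p³ ≈ (0.04698)³ ≈ 1.0368963e-04.
By linearity: E[X] = C(149, 3)·p³ ≈ 540274 · 1.0368963e-04 ≈ 56.02081.
Here α = 1, so p = 7/n is exactly at the triangle threshold p ~ 1/n. Asymptotically E[X] → c³/6 = 7³/6 = 343/6 ≈ 57.16667, a bounded constant. In this regime the triangle count is asymptotically Poisson(c³/6).

E[X] ≈ 56.02081; in regime p = Θ(1/n^{1}) E[X] stays bounded (at the triangle threshold p ~ 1/n).


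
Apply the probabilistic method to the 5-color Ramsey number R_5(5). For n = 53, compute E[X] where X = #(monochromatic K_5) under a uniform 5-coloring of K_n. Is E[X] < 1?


E[X] = C(53, 5) · 5^{1 − 10} = 2869685 · 5^{−9} = 2869685/1953125.
As a reduced fraction: E[X] = 573937/390625 ≈ 1.4693.
Is E[X] < 1? NO.
Since E[X] ≥ 1, the first-moment bound is inconclusive at n = 53; it does NOT by itself certify R_5(5) > 53.

E[X] = 573937/390625 ≈ 1.4693; E[X] ≥ 1; first-moment method inconclusive here.


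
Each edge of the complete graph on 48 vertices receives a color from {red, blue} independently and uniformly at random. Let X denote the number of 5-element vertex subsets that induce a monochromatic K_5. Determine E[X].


Let X = Σ_S X_S over the C(48, 5) = 1712304 subsets S of size 5, where X_S = 1 if the K_5 on S is monochromatic.
For a fixed S, the K_5 on S has C(5, 2) = 10 edges. P[all 10 edges red] = (1/2)^10, and likewise for blue, so P[monochromatic] = 2·(1/2)^10 = 2^{1 − 10} = 1/512.
By linearity of expectation: E[X] = C(48, 5) · 2^{1 − 10} = 1712304 · 1/512 = 107019/32.
Numerically: E[X] ≈ 3344.344.

E[X] = C(48,5)·2^(1−C(5,2)) = 107019/32 ≈ 3344.344.


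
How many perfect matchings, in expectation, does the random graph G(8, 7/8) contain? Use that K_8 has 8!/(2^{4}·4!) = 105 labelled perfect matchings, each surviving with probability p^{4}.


K_8 has 8!/(2^{4}·4!) = 105 labelled perfect matchings.
For each such perfect matching H, let X_H = 1 if all 4 edges of H are present in G. Then P[X_H = 1] = p^{4} = (7/8)^{4} = 2401/4096.
By linearity of expectation: E[X] = Σ_H E[X_H] = 105 · p^{4} = 105 · 2401/4096 = 252105/4096.
Numerically: E[X] ≈ 61.5491.

E[X] = 105 · (7/8)^{4} = 252105/4096 ≈ 61.5491.


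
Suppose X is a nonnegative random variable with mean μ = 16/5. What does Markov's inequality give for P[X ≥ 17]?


μ = E[X] = 16/5, a = 17.
Markov: P[X ≥ 17] ≤ μ/a = (16/5)/17 = 16/85.
Numerically: ≈ 0.1882.
(Since a = 17 > μ = 3.2000, the bound 16/85 is < 1 and informative.)

P[X ≥ 17] ≤ 16/85 ≈ 0.1882.


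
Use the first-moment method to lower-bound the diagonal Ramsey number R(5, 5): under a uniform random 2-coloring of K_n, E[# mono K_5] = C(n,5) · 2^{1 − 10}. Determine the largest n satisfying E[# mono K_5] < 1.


We need C(n, 5) · 2^{1 − 10} < 1, i.e. C(n, 5) < 2^{10 − 1} = 512.
Check values of n near the boundary:
  n = 5: C(5, 5) = 1; 1 < 512? YES
  n = 6: C(6, 5) = 6; 6 < 512? YES
  n = 7: C(7, 5) = 21; 21 < 512? YES
  n = 8: C(8, 5) = 56; 56 < 512? YES
  n = 9: C(9, 5) = 126; 126 < 512? YES
  n = 10: C(10, 5) = 252; 252 < 512? YES
  n = 11: C(11, 5) = 462; 462 < 512? YES
  n = 12: C(12, 5) = 792; 792 < 512? NO
  n = 13: C(13, 5) = 1287; 1287 < 512? NO
  n = 14: C(14, 5) = 2002; 2002 < 512? NO
The largest n with C(n, 5) < 512 is n = 11 (where E[X] = 231/256 ≈ 0.9023). Hence R(5, 5) > 11, i.e. R(5, 5) ≥ 12.

Largest n = 11; hence R(5, 5) > 11.


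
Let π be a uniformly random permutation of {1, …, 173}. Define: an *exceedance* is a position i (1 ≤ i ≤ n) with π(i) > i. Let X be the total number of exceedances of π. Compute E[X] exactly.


Write X = Σ_{i=1}^{173} X_i, where X_i = 1_{π(i) > i}.
For each fixed i, π(i) is uniform over {1, …, 173} (marginal of a uniform permutation), so P[π(i) > i] = (n − i)/n. Summing: Σ_{i=1}^{173} (n − i)/n = (0 + 1 + … + 172)/173 = 173(173 − 1)/(2·173) = (173 − 1)/2.
Hence E[X] = Σ_{i=1}^{173} (173 − i)/173 = 86 ≈ 86.00000.

E[X] = 86 = 86.00000.


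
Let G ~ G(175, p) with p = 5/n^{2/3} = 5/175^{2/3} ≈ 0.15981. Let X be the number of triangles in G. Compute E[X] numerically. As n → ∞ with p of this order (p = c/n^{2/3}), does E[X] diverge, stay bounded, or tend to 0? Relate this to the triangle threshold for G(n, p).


Number of potential triangles: C(175, 3) = 877975.
Each occurs with probability p³ ≈ (0.15981)³ ≈ 4.0816327e-03.
By linearity: E[X] = C(175, 3)·p³ ≈ 877975 · 4.0816327e-03 ≈ 3583.57143.
Since α = 2/3 < 1, p = c/n^{2/3} ≫ 1/n is above the triangle threshold p ~ 1/n. Asymptotically E[X] ~ (c³/6)·n^{3(1−α)} = (5³/6)·n^{1} → ∞; triangles are abundant w.h.p.

E[X] ≈ 3583.57143; in regime p = Θ(1/n^{2/3}) E[X] diverges (above the triangle threshold p ~ 1/n).


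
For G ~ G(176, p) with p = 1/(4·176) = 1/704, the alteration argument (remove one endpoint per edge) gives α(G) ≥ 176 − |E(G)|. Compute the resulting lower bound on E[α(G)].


E[|E(G)|] = C(176, 2)·p = 15400 · (1/704) = 175/8.
E[α(G)] ≥ n − E[|E(G)|] = 176 − 175/8 = 1233/8.
Numerically: ≈ 154.1250.
(This is only a lower bound; the true E[α(G)] may be larger.)

E[α(G)] ≥ 1233/8 ≈ 154.1250.


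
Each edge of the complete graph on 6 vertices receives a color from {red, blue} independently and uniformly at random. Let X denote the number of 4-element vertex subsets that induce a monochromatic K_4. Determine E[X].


Let X = Σ_S X_S over the C(6, 4) = 15 subsets S of size 4, where X_S = 1 if the K_4 on S is monochromatic.
For a fixed S, the K_4 on S has C(4, 2) = 6 edges. P[all 6 edges red] = (1/2)^6, and likewise for blue, so P[monochromatic] = 2·(1/2)^6 = 2^{1 − 6} = 1/32.
By linearity of expectation: E[X] = C(6, 4) · 2^{1 − 6} = 15 · 1/32 = 15/32.
Numerically: E[X] ≈ 0.4688.

E[X] = C(6,4)·2^(1−C(4,2)) = 15/32 ≈ 0.4688.


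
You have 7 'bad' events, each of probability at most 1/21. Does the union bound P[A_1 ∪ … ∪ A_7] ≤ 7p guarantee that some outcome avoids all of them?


Union bound: P[∪_{i=1}^{7} A_i] ≤ Σ_i P[A_i] ≤ 7·p = 7·(1/21) = 1/3.
Numerically: 1/3 ≈ 0.3333333.
Is 1/3 < 1? YES.
Since P[∪ A_i] ≤ 1/3 < 1, the complement has P[∩ A_i^c] ≥ 1 − 1/3 = 2/3 > 0, so some outcome avoids every A_i.

7·p = 1/3 ≈ 0.3333333; existence CERTIFIED by the union bound.


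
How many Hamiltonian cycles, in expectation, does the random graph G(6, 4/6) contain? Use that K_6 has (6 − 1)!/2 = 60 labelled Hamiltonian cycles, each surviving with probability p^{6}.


K_6 has (6 − 1)!/2 = 60 labelled Hamiltonian cycles.
For each such Hamiltonian cycle H, let X_H = 1 if all 6 edges of H are present in G. Then P[X_H = 1] = p^{6} = (2/3)^{6} = 64/729.
Summing the indicators: E[X] = Σ_H E[X_H] = 60 · p^{6} = 60 · 64/729 = 1280/243.
Numerically: E[X] ≈ 5.26749.

E[X] = 60 · (2/3)^{6} = 1280/243 ≈ 5.26749.


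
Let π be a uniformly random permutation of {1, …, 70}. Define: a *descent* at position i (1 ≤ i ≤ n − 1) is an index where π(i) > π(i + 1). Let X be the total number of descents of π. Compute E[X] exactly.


Write X = Σ X_I over i = 1, …, 69, with X_I the indicator of one descent.
There are 69 indicators.
For each fixed i, the pair (π(i), π(i+1)) is a uniformly random ordered pair of distinct values from {1, …, 70}; by symmetry P[π(i) > π(i+1)] = 1/2.
By linearity: E[X] = 69 · (1/2) = (70 − 1) · (1/2) = 69/2 ≈ 34.500000.

E[X] = 69/2 = 34.500000.


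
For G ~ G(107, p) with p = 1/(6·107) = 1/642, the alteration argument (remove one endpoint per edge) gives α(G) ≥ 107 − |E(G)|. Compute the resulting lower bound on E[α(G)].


E[|E(G)|] = C(107, 2)·p = 5671 · (1/642) = 53/6.
E[α(G)] ≥ n − E[|E(G)|] = 107 − 53/6 = 589/6.
Numerically: ≈ 98.166667.
(This is only a lower bound; the true E[α(G)] may be larger.)

E[α(G)] ≥ 589/6 ≈ 98.166667.
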